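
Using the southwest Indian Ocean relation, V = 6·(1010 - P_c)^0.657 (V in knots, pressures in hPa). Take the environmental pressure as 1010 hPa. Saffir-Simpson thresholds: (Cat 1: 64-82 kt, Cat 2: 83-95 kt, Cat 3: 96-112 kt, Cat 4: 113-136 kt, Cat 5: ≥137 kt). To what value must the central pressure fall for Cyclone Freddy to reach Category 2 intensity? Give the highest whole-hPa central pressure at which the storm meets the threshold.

Category 2 begins at V = 83 kt.
Required ΔP = (83/6)^(1/0.657) = 13.833^1.522 ≈ 54.52 hPa.
P_c ≤ 1010 − 54.52 = 955.48, so the highest integer P_c is 955 hPa.

955 hPa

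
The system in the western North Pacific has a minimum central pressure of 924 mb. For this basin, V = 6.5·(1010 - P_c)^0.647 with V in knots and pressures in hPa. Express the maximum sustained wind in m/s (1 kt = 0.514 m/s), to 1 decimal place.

59.6 m/s

ΔP = 1010 − 924 = 86 mb.
V ≈ 6.5 × 86^0.647 = 6.5 × 17.849 ≈ 116.020 kt.
116.020 × 0.514 ≈ 59.63 m/s → 59.6 m/s.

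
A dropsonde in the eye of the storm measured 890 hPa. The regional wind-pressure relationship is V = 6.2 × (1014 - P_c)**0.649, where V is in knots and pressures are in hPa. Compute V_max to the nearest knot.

142 kt

ΔP = 1014 − 890 = 124 hPa.
124^0.649 ≈ 22.837.
V ≈ 6.2 × 22.837 ≈ 141.6 kt.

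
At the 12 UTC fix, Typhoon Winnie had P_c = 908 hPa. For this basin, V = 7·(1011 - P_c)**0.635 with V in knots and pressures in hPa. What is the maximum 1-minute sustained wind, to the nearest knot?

133 kt

ΔP = 1011 − 908 = 103 hPa.
103^0.635 ≈ 18.974.
V ≈ 7 × 18.974 ≈ 132.8 kt.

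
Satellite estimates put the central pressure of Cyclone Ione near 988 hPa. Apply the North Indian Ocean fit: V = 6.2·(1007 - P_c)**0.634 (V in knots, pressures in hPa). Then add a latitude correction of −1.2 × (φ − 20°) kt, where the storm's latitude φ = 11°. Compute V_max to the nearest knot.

51 kt

ΔP = 1007 − 988 = 19 hPa.
19^0.634 ≈ 6.467.
V ≈ 6.2 × 6.467 ≈ 40.1 kt.
Latitude correction: −1.2 × (11 − 20) = 10.8 kt.
Corrected V ≈ 50.9 kt → 51 kt.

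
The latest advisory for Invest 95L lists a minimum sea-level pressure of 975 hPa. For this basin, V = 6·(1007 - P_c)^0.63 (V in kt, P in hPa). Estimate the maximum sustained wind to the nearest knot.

ΔP = 1007 − 975 = 32 hPa.
32^0.63 ≈ 8.877.
V ≈ 6 × 8.877 ≈ 53.3 kt.

53 kt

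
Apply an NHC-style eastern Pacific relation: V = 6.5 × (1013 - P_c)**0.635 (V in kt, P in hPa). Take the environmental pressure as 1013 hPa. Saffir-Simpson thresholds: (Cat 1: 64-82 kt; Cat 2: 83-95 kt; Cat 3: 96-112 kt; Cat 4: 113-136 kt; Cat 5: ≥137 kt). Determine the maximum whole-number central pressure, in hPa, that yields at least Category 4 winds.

923 hPa

Category 4 begins at V = 113 kt.
Required ΔP = (113/6.5)^(1/0.635) = 17.385^1.575 ≈ 89.75 hPa.
P_c ≤ 1013 − 89.75 = 923.25, so the highest integer P_c is 923 hPa.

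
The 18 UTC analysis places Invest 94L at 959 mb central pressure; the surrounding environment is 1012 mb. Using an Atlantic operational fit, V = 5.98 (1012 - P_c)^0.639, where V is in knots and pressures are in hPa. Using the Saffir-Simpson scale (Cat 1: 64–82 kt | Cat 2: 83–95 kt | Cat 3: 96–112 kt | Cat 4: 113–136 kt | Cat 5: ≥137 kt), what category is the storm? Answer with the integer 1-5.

1

ΔP = 1012 − 959 = 53 mb.
V ≈ 5.98 × 53^0.639 = 5.98 × 12.64 ≈ 76 kt.
76 kt falls in the Category 1 band.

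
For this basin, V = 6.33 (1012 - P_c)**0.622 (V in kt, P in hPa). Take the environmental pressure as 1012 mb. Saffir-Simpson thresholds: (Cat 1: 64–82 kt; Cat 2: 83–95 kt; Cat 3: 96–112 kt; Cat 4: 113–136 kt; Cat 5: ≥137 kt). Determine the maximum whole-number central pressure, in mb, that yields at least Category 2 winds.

949 mb

Category 2 begins at V = 83 kt.
Required ΔP = (83/6.33)^(1/0.622) = 13.112^1.608 ≈ 62.65 mb.
P_c ≤ 1012 − 62.65 = 949.35, so the highest integer P_c is 949 mb.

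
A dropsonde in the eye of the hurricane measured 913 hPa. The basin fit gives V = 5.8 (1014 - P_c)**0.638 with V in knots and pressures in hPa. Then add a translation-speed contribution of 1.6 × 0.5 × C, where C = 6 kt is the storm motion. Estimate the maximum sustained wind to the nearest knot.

ΔP = 1014 − 913 = 101 hPa.
101^0.638 ≈ 19.000.
V ≈ 5.8 × 19.000 ≈ 110.2 kt.
Translation term: 1.6 × 0.5 × 6 = 4.8 kt.
Corrected V ≈ 115 kt → 115 kt.

115 kt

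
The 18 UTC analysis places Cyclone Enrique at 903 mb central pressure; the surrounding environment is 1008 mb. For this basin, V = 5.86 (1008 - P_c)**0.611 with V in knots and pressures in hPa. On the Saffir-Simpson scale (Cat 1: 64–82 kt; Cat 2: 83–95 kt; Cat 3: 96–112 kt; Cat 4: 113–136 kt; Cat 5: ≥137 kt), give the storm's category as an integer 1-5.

ΔP = 1008 − 903 = 105 mb.
V ≈ 5.86 × 105^0.611 = 5.86 × 17.18 ≈ 101 kt.
101 kt falls in the Category 3 band.

3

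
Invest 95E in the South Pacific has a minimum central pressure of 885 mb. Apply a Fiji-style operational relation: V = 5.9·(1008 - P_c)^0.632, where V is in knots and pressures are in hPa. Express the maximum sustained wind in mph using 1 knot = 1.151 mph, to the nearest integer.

142 mph

ΔP = 1008 − 885 = 123 mb.
V ≈ 5.9 × 123^0.632 = 5.9 × 20.932 ≈ 123.501 kt.
123.501 × 1.151 ≈ 142.15 mph → 142 mph.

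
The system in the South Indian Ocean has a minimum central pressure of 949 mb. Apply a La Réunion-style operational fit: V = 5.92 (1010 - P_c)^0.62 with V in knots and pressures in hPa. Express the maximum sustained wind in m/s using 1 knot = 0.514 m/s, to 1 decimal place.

38.9 m/s

ΔP = 1010 − 949 = 61 mb.
V ≈ 5.92 × 61^0.62 = 5.92 × 12.791 ≈ 75.723 kt.
75.723 × 0.514 ≈ 38.92 m/s → 38.9 m/s.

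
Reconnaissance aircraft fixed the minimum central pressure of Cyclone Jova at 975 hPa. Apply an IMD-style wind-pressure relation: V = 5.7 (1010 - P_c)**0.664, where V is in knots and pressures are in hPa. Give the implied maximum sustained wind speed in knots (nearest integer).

ΔP = 1010 − 975 = 35 hPa.
35^0.664 ≈ 10.599.
V ≈ 5.7 × 10.599 ≈ 60.4 kt.

60 kt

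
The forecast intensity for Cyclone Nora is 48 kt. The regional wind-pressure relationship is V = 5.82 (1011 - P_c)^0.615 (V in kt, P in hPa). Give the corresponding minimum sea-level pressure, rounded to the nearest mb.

980 mb

ΔP = (V / 5.82)^(1/0.615) = (48/5.82)^1.626.
48/5.82 = 8.247; 8.247^1.626 ≈ 30.90 mb.
P_c = 1011 − 30.90 = 980.10 ≈ 980 mb.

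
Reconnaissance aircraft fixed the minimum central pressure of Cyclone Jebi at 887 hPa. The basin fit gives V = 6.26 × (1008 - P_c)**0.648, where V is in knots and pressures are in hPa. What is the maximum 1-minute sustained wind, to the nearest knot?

ΔP = 1008 − 887 = 121 hPa.
121^0.648 ≈ 22.369.
V ≈ 6.26 × 22.369 ≈ 140.0 kt.

140 kt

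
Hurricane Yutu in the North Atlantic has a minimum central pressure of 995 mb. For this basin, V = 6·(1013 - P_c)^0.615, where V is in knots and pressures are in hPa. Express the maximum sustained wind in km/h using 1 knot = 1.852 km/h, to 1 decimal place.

65.7 km/h

ΔP = 1013 − 995 = 18 mb.
V ≈ 6 × 18^0.615 = 6 × 5.916 ≈ 35.493 kt.
35.493 × 1.852 ≈ 65.73 km/h → 65.7 km/h.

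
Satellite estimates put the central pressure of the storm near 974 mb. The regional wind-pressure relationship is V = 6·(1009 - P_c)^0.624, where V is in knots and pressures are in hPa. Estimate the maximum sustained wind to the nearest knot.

ΔP = 1009 − 974 = 35 mb.
35^0.624 ≈ 9.194.
V ≈ 6 × 9.194 ≈ 55.2 kt.

55 kt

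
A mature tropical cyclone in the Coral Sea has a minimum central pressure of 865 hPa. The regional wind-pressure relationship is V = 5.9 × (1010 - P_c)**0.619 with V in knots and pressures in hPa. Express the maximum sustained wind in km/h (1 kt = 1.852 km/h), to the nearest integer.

238 km/h

ΔP = 1010 − 865 = 145 hPa.
V ≈ 5.9 × 145^0.619 = 5.9 × 21.771 ≈ 128.451 kt.
128.451 × 1.852 ≈ 237.89 km/h → 238 km/h.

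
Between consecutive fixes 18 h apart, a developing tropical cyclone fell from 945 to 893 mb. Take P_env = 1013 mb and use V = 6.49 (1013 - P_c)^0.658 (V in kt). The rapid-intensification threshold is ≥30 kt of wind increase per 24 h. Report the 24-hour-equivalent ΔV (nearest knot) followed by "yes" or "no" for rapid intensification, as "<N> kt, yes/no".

63 kt, yes

V₁: ΔP = 68, V ≈ 6.49 × 68^0.658 ≈ 104.24 kt.
V₂: ΔP = 120, V ≈ 6.49 × 120^0.658 ≈ 151.48 kt.
ΔV over 18 h = 47.24 kt → 24 h equivalent = 47.24 × 24/18 ≈ 62.99 kt.
63 kt ≥ 30 kt ⇒ rapid intensification.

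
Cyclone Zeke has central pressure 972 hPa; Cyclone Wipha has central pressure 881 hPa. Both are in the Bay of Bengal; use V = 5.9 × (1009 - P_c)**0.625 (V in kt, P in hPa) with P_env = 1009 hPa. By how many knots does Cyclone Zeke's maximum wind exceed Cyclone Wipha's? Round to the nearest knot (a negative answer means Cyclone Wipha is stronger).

Cyclone Zeke: ΔP = 37; V ≈ 5.9 × 37^0.625 ≈ 56.36 kt.
Cyclone Wipha: ΔP = 128; V ≈ 5.9 × 128^0.625 ≈ 122.42 kt.
Difference ≈ 56.36 − 122.42 = -66.06 → -66 kt.

-66 kt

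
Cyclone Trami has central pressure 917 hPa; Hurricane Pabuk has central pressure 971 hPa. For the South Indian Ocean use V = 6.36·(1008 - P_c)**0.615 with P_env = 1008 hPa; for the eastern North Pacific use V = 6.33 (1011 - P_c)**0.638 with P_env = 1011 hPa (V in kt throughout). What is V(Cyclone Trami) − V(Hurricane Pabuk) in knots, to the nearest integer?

35 kt

Cyclone Trami: ΔP = 91; V ≈ 6.36 × 91^0.615 ≈ 101.92 kt.
Hurricane Pabuk: ΔP = 40; V ≈ 6.33 × 40^0.638 ≈ 66.61 kt.
Difference ≈ 101.92 − 66.61 = 35.31 → 35 kt.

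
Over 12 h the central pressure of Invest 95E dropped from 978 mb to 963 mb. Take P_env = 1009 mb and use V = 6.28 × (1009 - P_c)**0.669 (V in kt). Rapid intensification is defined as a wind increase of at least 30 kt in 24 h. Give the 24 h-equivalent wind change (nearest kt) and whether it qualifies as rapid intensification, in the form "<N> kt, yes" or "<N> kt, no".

38 kt, yes

V₁: ΔP = 31, V ≈ 6.28 × 31^0.669 ≈ 62.47 kt.
V₂: ΔP = 46, V ≈ 6.28 × 46^0.669 ≈ 81.35 kt.
ΔV over 12 h = 18.88 kt → 24 h equivalent = 18.88 × 24/12 ≈ 37.76 kt.
38 kt ≥ 30 kt ⇒ rapid intensification.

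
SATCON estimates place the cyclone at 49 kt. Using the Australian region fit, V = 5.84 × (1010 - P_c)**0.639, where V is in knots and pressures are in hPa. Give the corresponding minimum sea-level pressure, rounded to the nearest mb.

ΔP = (V / 5.84)^(1/0.639) = (49/5.84)^1.565.
49/5.84 = 8.390; 8.390^1.565 ≈ 27.90 mb.
P_c = 1010 − 27.90 = 982.10 ≈ 982 mb.

982 mb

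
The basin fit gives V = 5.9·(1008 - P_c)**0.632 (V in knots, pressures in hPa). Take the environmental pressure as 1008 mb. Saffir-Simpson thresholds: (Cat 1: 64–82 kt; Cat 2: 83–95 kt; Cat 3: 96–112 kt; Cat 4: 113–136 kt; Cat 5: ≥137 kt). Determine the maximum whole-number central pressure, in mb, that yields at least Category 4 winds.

901 mb

Category 4 begins at V = 113 kt.
Required ΔP = (113/5.9)^(1/0.632) = 19.153^1.582 ≈ 106.87 mb.
P_c ≤ 1008 − 106.87 = 901.13, so the highest integer P_c is 901 mb.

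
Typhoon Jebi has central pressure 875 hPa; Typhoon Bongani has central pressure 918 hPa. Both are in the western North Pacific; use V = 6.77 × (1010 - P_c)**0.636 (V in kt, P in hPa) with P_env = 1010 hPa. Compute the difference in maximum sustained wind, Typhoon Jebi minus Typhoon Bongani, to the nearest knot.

33 kt

Typhoon Jebi: ΔP = 135; V ≈ 6.77 × 135^0.636 ≈ 153.28 kt.
Typhoon Bongani: ΔP = 92; V ≈ 6.77 × 92^0.636 ≈ 120.10 kt.
Difference ≈ 153.28 − 120.10 = 33.18 → 33 kt.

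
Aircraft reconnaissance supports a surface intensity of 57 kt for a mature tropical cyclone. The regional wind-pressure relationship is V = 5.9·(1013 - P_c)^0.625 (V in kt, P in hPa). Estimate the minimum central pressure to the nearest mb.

975 mb

ΔP = (V / 5.9)^(1/0.625) = (57/5.9)^1.600.
57/5.9 = 9.661; 9.661^1.600 ≈ 37.67 mb.
P_c = 1013 − 37.67 = 975.33 ≈ 975 mb.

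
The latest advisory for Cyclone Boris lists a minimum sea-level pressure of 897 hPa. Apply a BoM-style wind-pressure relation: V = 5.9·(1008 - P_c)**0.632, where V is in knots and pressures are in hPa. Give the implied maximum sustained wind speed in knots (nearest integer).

ΔP = 1008 − 897 = 111 hPa.
111^0.632 ≈ 19.618.
V ≈ 5.9 × 19.618 ≈ 115.7 kt.

116 kt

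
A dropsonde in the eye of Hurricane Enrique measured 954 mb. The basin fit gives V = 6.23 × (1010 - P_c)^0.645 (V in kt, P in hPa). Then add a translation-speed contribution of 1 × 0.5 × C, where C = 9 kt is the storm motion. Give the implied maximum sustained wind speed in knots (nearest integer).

ΔP = 1010 − 954 = 56 mb.
56^0.645 ≈ 13.415.
V ≈ 6.23 × 13.415 ≈ 83.6 kt.
Translation term: 1 × 0.5 × 9 = 4.5 kt.
Corrected V ≈ 88.1 kt → 88 kt.

88 kt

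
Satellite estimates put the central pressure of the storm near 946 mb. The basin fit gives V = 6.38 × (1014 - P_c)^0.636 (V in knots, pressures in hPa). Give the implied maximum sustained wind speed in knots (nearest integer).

93 kt

ΔP = 1014 − 946 = 68 mb.
68^0.636 ≈ 14.638.
V ≈ 6.38 × 14.638 ≈ 93.4 kt.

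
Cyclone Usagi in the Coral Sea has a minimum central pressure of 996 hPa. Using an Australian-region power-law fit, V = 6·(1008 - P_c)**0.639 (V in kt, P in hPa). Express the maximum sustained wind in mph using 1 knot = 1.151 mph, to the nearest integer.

34 mph

ΔP = 1008 − 996 = 12 hPa.
V ≈ 6 × 12^0.639 = 6 × 4.893 ≈ 29.359 kt.
29.359 × 1.151 ≈ 33.79 mph → 34 mph.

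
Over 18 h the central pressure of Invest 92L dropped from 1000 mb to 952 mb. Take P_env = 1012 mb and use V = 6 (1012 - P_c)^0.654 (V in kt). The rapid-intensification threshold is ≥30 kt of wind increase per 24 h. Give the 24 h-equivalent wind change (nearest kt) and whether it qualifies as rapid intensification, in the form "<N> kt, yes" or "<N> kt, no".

V₁: ΔP = 12, V ≈ 6 × 12^0.654 ≈ 30.47 kt.
V₂: ΔP = 60, V ≈ 6 × 60^0.654 ≈ 87.31 kt.
ΔV over 18 h = 56.84 kt → 24 h equivalent = 56.84 × 24/18 ≈ 75.79 kt.
76 kt ≥ 30 kt ⇒ rapid intensification.

76 kt, yes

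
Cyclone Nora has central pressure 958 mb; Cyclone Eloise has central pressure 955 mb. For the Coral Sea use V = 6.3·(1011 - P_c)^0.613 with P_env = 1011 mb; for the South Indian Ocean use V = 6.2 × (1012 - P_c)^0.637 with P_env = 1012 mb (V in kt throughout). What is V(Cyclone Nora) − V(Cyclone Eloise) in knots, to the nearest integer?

-10 kt

Cyclone Nora: ΔP = 53; V ≈ 6.3 × 53^0.613 ≈ 71.83 kt.
Cyclone Eloise: ΔP = 57; V ≈ 6.2 × 57^0.637 ≈ 81.45 kt.
Difference ≈ 71.83 − 81.45 = -9.62 → -10 kt.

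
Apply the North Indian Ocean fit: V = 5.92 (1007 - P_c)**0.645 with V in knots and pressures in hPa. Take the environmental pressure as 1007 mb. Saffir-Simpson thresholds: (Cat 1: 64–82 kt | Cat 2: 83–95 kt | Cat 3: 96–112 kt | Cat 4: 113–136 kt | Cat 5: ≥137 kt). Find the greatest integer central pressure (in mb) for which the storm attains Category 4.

Category 4 begins at V = 113 kt.
Required ΔP = (113/5.92)^(1/0.645) = 19.088^1.550 ≈ 96.75 mb.
P_c ≤ 1007 − 96.75 = 910.25, so the highest integer P_c is 910 mb.

910 mb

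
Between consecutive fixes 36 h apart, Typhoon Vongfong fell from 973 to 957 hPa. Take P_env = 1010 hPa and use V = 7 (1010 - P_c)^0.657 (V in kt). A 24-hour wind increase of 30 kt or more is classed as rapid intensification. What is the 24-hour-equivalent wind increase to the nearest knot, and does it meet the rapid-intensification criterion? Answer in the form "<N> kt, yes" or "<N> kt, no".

13 kt, no

V₁: ΔP = 37, V ≈ 7 × 37^0.657 ≈ 75.06 kt.
V₂: ΔP = 53, V ≈ 7 × 53^0.657 ≈ 95.05 kt.
ΔV over 36 h = 19.99 kt → 24 h equivalent = 19.99 × 24/36 ≈ 13.33 kt.
13 kt < 30 kt ⇒ not rapid intensification.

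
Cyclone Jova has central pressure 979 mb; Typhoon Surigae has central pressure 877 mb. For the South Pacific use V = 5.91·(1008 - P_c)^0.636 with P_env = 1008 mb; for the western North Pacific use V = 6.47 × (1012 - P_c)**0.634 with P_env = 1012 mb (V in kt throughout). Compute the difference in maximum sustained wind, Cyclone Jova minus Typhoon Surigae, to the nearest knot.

Cyclone Jova: ΔP = 29; V ≈ 5.91 × 29^0.636 ≈ 50.31 kt.
Typhoon Surigae: ΔP = 135; V ≈ 6.47 × 135^0.634 ≈ 145.06 kt.
Difference ≈ 50.31 − 145.06 = -94.75 → -95 kt.

-95 kt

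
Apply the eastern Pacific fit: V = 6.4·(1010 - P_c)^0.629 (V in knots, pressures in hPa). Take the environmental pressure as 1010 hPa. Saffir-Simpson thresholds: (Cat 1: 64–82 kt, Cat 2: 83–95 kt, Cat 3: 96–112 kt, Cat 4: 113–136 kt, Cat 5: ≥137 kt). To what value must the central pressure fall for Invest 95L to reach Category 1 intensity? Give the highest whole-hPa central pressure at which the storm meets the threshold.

971 hPa

Category 1 begins at V = 64 kt.
Required ΔP = (64/6.4)^(1/0.629) = 10.000^1.590 ≈ 38.89 hPa.
P_c ≤ 1010 − 38.89 = 971.11, so the highest integer P_c is 971 hPa.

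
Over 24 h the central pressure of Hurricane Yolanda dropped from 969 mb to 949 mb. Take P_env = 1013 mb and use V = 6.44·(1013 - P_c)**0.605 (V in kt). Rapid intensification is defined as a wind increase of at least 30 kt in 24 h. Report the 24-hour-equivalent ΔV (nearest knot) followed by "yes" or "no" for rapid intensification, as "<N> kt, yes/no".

V₁: ΔP = 44, V ≈ 6.44 × 44^0.605 ≈ 63.56 kt.
V₂: ΔP = 64, V ≈ 6.44 × 64^0.605 ≈ 79.73 kt.
ΔV over 24 h = 16.17 kt → 24 h equivalent = 16.17 × 24/24 ≈ 16.17 kt.
16 kt < 30 kt ⇒ not rapid intensification.

16 kt, no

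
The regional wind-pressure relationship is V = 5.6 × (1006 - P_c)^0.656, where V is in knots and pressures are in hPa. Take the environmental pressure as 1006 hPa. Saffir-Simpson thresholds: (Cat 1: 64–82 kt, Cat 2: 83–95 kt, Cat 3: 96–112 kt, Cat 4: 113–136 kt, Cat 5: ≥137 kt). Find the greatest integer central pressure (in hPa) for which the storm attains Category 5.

Category 5 begins at V = 137 kt.
Required ΔP = (137/5.6)^(1/0.656) = 24.464^1.524 ≈ 130.82 hPa.
P_c ≤ 1006 − 130.82 = 875.18, so the highest integer P_c is 875 hPa.

875 hPa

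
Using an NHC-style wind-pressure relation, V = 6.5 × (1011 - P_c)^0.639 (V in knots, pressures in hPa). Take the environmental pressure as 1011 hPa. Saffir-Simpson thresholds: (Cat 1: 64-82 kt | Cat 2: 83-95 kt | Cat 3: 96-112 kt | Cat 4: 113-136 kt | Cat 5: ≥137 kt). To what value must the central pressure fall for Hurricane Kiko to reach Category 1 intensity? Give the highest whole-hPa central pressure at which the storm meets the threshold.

975 hPa

Category 1 begins at V = 64 kt.
Required ΔP = (64/6.5)^(1/0.639) = 9.846^1.565 ≈ 35.84 hPa.
P_c ≤ 1011 − 35.84 = 975.16, so the highest integer P_c is 975 hPa.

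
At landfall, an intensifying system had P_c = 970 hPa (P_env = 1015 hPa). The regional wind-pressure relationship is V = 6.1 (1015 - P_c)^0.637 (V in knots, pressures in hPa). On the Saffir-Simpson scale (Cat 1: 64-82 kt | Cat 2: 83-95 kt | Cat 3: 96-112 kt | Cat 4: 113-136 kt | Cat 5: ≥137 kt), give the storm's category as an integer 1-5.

ΔP = 1015 − 970 = 45 hPa.
V ≈ 6.1 × 45^0.637 = 6.1 × 11.30 ≈ 69 kt.
69 kt falls in the Category 1 band.

1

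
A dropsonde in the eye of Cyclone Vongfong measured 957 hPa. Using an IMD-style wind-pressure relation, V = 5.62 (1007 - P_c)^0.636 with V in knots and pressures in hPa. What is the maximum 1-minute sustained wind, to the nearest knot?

ΔP = 1007 − 957 = 50 hPa.
50^0.636 ≈ 12.038.
V ≈ 5.62 × 12.038 ≈ 67.7 kt.

68 kt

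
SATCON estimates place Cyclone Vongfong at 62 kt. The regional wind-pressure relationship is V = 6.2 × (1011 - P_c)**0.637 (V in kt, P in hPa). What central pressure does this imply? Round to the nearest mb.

974 mb

ΔP = (V / 6.2)^(1/0.637) = (62/6.2)^1.570.
62/6.2 = 10.000; 10.000^1.570 ≈ 37.14 mb.
P_c = 1011 − 37.14 = 973.86 ≈ 974 mb.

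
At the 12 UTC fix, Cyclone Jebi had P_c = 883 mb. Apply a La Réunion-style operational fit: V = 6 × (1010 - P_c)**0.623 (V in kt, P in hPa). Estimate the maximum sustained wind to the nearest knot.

123 kt

ΔP = 1010 − 883 = 127 mb.
127^0.623 ≈ 20.449.
V ≈ 6 × 20.449 ≈ 122.7 kt.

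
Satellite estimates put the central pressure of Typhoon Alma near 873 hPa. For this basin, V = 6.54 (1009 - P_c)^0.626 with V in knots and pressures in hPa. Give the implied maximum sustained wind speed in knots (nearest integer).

ΔP = 1009 − 873 = 136 hPa.
136^0.626 ≈ 21.657.
V ≈ 6.54 × 21.657 ≈ 141.6 kt.

142 kt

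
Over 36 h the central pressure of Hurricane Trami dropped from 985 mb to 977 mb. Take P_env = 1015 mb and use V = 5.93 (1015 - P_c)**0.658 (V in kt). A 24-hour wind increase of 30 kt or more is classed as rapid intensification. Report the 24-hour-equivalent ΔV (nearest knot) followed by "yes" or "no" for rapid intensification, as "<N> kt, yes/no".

V₁: ΔP = 30, V ≈ 5.93 × 30^0.658 ≈ 55.59 kt.
V₂: ΔP = 38, V ≈ 5.93 × 38^0.658 ≈ 64.95 kt.
ΔV over 36 h = 9.36 kt → 24 h equivalent = 9.36 × 24/36 ≈ 6.24 kt.
6 kt < 30 kt ⇒ not rapid intensification.

6 kt, no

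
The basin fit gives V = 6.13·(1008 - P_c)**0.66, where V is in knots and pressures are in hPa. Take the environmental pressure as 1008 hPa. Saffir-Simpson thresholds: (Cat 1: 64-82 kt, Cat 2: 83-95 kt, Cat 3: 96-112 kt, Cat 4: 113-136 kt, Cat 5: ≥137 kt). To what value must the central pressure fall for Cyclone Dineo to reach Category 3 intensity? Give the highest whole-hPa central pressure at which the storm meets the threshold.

943 hPa

Category 3 begins at V = 96 kt.
Required ΔP = (96/6.13)^(1/0.66) = 15.661^1.515 ≈ 64.61 hPa.
P_c ≤ 1008 − 64.61 = 943.39, so the highest integer P_c is 943 hPa.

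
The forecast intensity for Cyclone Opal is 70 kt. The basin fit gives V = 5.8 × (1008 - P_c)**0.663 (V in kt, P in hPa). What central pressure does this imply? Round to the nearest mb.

965 mb

ΔP = (V / 5.8)^(1/0.663) = (70/5.8)^1.508.
70/5.8 = 12.069; 12.069^1.508 ≈ 42.80 mb.
P_c = 1008 − 42.80 = 965.20 ≈ 965 mb.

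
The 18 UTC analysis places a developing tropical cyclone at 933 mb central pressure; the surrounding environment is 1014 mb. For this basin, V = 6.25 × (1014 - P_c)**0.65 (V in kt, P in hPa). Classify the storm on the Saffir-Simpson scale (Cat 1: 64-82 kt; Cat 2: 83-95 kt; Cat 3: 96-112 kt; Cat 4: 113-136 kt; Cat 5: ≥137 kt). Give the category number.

ΔP = 1014 − 933 = 81 mb.
V ≈ 6.25 × 81^0.65 = 6.25 × 17.40 ≈ 109 kt.
109 kt falls in the Category 3 band.

3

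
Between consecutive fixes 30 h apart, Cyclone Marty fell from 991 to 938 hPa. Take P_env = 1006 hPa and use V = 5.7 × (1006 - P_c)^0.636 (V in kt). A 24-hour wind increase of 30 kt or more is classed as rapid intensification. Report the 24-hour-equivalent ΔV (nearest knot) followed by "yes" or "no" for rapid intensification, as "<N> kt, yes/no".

41 kt, yes

V₁: ΔP = 15, V ≈ 5.7 × 15^0.636 ≈ 31.91 kt.
V₂: ΔP = 68, V ≈ 5.7 × 68^0.636 ≈ 83.44 kt.
ΔV over 30 h = 51.53 kt → 24 h equivalent = 51.53 × 24/30 ≈ 41.22 kt.
41 kt ≥ 30 kt ⇒ rapid intensification.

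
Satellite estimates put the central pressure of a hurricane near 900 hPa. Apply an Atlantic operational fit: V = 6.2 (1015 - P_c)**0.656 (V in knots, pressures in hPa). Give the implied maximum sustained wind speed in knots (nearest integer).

139 kt

ΔP = 1015 − 900 = 115 hPa.
115^0.656 ≈ 22.481.
V ≈ 6.2 × 22.481 ≈ 139.4 kt.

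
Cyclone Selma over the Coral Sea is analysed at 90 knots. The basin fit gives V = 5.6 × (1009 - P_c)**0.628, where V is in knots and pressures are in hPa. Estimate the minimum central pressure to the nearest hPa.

ΔP = (V / 5.6)^(1/0.628) = (90/5.6)^1.592.
90/5.6 = 16.071; 16.071^1.592 ≈ 83.27 hPa.
P_c = 1009 − 83.27 = 925.73 ≈ 926 hPa.

926 hPa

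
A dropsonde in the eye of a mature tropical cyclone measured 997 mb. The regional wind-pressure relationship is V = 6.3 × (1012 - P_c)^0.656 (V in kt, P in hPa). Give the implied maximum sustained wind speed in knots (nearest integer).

ΔP = 1012 − 997 = 15 mb.
15^0.656 ≈ 5.909.
V ≈ 6.3 × 5.909 ≈ 37.2 kt.

37 kt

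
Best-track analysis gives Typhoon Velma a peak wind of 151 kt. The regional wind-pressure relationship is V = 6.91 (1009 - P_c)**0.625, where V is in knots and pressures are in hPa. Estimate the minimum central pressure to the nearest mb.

870 mb

ΔP = (V / 6.91)^(1/0.625) = (151/6.91)^1.600.
151/6.91 = 21.852; 21.852^1.600 ≈ 139.06 mb.
P_c = 1009 − 139.06 = 869.94 ≈ 870 mb.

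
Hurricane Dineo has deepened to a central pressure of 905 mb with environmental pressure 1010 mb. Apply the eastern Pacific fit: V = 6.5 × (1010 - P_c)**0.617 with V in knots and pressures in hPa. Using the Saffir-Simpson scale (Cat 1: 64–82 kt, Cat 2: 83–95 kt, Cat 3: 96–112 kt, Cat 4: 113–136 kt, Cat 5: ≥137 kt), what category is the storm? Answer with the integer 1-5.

ΔP = 1010 − 905 = 105 mb.
V ≈ 6.5 × 105^0.617 = 6.5 × 17.66 ≈ 115 kt.
115 kt falls in the Category 4 band.

4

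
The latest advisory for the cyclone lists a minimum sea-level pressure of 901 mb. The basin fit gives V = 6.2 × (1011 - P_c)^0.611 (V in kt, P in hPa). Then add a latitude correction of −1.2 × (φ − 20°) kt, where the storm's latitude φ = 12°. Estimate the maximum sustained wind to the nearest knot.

ΔP = 1011 − 901 = 110 mb.
110^0.611 ≈ 17.672.
V ≈ 6.2 × 17.672 ≈ 109.6 kt.
Latitude correction: −1.2 × (12 − 20) = 9.6 kt.
Corrected V ≈ 119.2 kt → 119 kt.

119 kt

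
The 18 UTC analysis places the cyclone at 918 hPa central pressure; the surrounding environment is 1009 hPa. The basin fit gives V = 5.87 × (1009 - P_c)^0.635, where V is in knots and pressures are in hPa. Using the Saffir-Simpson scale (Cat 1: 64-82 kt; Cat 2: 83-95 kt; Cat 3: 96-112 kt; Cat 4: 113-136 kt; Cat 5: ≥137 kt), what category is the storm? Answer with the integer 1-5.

ΔP = 1009 − 918 = 91 hPa.
V ≈ 5.87 × 91^0.635 = 5.87 × 17.54 ≈ 103 kt.
103 kt falls in the Category 3 band.

3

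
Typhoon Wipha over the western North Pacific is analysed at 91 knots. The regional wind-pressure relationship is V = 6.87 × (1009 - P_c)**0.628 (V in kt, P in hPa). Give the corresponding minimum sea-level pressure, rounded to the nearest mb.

948 mb

ΔP = (V / 6.87)^(1/0.628) = (91/6.87)^1.592.
91/6.87 = 13.246; 13.246^1.592 ≈ 61.20 mb.
P_c = 1009 − 61.20 = 947.80 ≈ 948 mb.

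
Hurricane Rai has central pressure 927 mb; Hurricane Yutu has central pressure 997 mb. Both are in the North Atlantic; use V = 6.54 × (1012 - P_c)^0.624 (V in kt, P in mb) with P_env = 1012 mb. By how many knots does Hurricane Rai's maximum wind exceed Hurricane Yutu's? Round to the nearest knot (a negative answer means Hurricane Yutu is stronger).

Hurricane Rai: ΔP = 85; V ≈ 6.54 × 85^0.624 ≈ 104.60 kt.
Hurricane Yutu: ΔP = 15; V ≈ 6.54 × 15^0.624 ≈ 35.44 kt.
Difference ≈ 104.60 − 35.44 = 69.16 → 69 kt.

69 kt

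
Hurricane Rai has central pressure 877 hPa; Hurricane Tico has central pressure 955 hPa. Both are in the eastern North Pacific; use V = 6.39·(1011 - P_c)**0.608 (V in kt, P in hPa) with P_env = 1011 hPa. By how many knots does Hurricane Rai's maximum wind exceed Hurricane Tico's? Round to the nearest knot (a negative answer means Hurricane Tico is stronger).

52 kt

Hurricane Rai: ΔP = 134; V ≈ 6.39 × 134^0.608 ≈ 125.54 kt.
Hurricane Tico: ΔP = 56; V ≈ 6.39 × 56^0.608 ≈ 73.86 kt.
Difference ≈ 125.54 − 73.86 = 51.68 → 52 kt.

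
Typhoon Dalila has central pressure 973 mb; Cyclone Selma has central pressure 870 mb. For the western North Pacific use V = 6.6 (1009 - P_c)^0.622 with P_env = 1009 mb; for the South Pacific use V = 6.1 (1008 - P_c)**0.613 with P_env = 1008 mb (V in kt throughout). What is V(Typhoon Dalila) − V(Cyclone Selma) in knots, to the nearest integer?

-64 kt

Typhoon Dalila: ΔP = 36; V ≈ 6.6 × 36^0.622 ≈ 61.31 kt.
Cyclone Selma: ΔP = 138; V ≈ 6.1 × 138^0.613 ≈ 125.05 kt.
Difference ≈ 61.31 − 125.05 = -63.74 → -64 kt.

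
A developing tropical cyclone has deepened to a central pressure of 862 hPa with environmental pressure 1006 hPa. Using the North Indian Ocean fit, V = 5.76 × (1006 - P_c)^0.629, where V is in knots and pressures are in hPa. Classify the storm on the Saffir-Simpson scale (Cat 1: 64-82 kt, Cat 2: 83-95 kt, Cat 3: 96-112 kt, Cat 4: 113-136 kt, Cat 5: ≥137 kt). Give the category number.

ΔP = 1006 − 862 = 144 hPa.
V ≈ 5.76 × 144^0.629 = 5.76 × 22.78 ≈ 131 kt.
131 kt falls in the Category 4 band.

4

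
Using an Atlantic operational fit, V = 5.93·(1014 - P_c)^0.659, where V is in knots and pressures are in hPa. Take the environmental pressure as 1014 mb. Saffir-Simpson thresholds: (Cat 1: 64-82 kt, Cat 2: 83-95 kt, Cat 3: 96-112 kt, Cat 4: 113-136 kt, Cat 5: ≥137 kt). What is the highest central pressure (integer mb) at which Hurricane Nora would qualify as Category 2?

Category 2 begins at V = 83 kt.
Required ΔP = (83/5.93)^(1/0.659) = 13.997^1.517 ≈ 54.83 mb.
P_c ≤ 1014 − 54.83 = 959.17, so the highest integer P_c is 959 mb.

959 mb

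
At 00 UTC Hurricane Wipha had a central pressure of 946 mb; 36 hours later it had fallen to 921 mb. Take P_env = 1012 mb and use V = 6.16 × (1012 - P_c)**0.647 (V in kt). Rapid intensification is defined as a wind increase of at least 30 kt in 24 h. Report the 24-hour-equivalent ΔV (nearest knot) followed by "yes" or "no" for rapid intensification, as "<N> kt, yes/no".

V₁: ΔP = 66, V ≈ 6.16 × 66^0.647 ≈ 92.65 kt.
V₂: ΔP = 91, V ≈ 6.16 × 91^0.647 ≈ 114.05 kt.
ΔV over 36 h = 21.40 kt → 24 h equivalent = 21.40 × 24/36 ≈ 14.27 kt.
14 kt < 30 kt ⇒ not rapid intensification.

14 kt, no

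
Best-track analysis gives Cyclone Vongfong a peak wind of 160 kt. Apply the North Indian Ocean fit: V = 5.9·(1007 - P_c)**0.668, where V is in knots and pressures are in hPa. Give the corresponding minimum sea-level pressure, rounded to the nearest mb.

867 mb

ΔP = (V / 5.9)^(1/0.668) = (160/5.9)^1.497.
160/5.9 = 27.119; 27.119^1.497 ≈ 139.83 mb.
P_c = 1007 − 139.83 = 867.17 ≈ 867 mb.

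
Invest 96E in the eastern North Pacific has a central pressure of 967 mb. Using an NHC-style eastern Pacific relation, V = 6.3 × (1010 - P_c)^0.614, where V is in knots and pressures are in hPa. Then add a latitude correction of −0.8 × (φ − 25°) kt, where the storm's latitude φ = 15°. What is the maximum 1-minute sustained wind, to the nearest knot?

ΔP = 1010 − 967 = 43 mb.
43^0.614 ≈ 10.068.
V ≈ 6.3 × 10.068 ≈ 63.4 kt.
Latitude correction: −0.8 × (15 − 25) = 8 kt.
Corrected V ≈ 71.4 kt → 71 kt.

71 kt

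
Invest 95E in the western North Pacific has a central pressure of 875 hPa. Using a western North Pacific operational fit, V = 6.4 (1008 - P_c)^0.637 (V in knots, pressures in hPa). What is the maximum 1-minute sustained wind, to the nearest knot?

ΔP = 1008 − 875 = 133 hPa.
133^0.637 ≈ 22.537.
V ≈ 6.4 × 22.537 ≈ 144.2 kt.

144 kt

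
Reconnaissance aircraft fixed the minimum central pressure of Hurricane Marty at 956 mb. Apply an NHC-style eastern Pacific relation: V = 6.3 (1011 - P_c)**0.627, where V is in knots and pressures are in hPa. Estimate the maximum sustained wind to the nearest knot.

78 kt

ΔP = 1011 − 956 = 55 mb.
55^0.627 ≈ 12.337.
V ≈ 6.3 × 12.337 ≈ 77.7 kt.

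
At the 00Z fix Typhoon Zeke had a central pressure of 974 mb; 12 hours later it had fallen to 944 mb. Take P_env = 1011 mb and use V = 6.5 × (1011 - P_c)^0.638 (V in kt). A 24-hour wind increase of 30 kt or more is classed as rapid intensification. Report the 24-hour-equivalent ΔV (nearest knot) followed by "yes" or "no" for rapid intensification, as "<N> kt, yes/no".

V₁: ΔP = 37, V ≈ 6.5 × 37^0.638 ≈ 65.08 kt.
V₂: ΔP = 67, V ≈ 6.5 × 67^0.638 ≈ 95.05 kt.
ΔV over 12 h = 29.97 kt → 24 h equivalent = 29.97 × 24/12 ≈ 59.94 kt.
60 kt ≥ 30 kt ⇒ rapid intensification.

60 kt, yes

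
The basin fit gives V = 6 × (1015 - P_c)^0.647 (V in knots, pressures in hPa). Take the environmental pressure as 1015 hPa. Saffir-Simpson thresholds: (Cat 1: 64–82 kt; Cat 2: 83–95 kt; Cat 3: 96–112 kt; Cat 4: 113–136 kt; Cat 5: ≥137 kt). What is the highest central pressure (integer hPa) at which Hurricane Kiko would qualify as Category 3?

942 hPa

Category 3 begins at V = 96 kt.
Required ΔP = (96/6)^(1/0.647) = 16.000^1.546 ≈ 72.62 hPa.
P_c ≤ 1015 − 72.62 = 942.38, so the highest integer P_c is 942 hPa.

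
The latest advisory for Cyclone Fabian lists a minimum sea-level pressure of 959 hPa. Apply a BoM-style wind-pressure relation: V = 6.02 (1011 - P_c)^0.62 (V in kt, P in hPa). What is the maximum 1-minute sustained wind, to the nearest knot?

ΔP = 1011 − 959 = 52 hPa.
52^0.62 ≈ 11.586.
V ≈ 6.02 × 11.586 ≈ 69.7 kt.

70 kt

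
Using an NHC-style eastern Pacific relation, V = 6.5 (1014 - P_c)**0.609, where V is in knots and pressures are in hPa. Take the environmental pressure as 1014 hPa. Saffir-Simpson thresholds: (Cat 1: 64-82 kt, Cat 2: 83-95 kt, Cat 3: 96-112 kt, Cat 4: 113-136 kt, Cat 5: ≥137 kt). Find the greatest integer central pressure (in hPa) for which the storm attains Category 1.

Category 1 begins at V = 64 kt.
Required ΔP = (64/6.5)^(1/0.609) = 9.846^1.642 ≈ 42.75 hPa.
P_c ≤ 1014 − 42.75 = 971.25, so the highest integer P_c is 971 hPa.

971 hPa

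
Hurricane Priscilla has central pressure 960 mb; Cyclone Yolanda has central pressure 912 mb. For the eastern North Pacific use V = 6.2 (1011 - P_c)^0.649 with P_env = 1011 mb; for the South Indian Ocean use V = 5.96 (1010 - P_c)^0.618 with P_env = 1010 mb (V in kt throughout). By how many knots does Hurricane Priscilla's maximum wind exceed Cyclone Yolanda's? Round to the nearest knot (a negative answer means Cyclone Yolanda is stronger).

Hurricane Priscilla: ΔP = 51; V ≈ 6.2 × 51^0.649 ≈ 79.54 kt.
Cyclone Yolanda: ΔP = 98; V ≈ 5.96 × 98^0.618 ≈ 101.35 kt.
Difference ≈ 79.54 − 101.35 = -21.81 → -22 kt.

-22 kt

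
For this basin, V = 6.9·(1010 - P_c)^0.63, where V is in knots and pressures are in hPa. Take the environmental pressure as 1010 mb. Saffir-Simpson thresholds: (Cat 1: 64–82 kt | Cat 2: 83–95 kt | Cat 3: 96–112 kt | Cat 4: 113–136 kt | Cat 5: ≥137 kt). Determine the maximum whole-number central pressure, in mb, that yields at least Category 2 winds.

Category 2 begins at V = 83 kt.
Required ΔP = (83/6.9)^(1/0.63) = 12.029^1.587 ≈ 51.84 mb.
P_c ≤ 1010 − 51.84 = 958.16, so the highest integer P_c is 958 mb.

958 mb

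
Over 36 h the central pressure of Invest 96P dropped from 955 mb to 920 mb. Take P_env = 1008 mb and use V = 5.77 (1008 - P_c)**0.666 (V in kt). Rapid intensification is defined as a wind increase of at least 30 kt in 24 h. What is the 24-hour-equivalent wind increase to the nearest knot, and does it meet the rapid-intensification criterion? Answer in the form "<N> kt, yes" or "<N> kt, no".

V₁: ΔP = 53, V ≈ 5.77 × 53^0.666 ≈ 81.20 kt.
V₂: ΔP = 88, V ≈ 5.77 × 88^0.666 ≈ 113.82 kt.
ΔV over 36 h = 32.62 kt → 24 h equivalent = 32.62 × 24/36 ≈ 21.75 kt.
22 kt < 30 kt ⇒ not rapid intensification.

22 kt, no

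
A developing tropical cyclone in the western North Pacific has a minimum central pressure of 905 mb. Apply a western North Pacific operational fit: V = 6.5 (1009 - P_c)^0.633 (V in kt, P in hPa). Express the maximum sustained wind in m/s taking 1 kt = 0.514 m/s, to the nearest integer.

63 m/s

ΔP = 1009 − 905 = 104 mb.
V ≈ 6.5 × 104^0.633 = 6.5 × 18.914 ≈ 122.941 kt.
122.941 × 0.514 ≈ 63.19 m/s → 63 m/s.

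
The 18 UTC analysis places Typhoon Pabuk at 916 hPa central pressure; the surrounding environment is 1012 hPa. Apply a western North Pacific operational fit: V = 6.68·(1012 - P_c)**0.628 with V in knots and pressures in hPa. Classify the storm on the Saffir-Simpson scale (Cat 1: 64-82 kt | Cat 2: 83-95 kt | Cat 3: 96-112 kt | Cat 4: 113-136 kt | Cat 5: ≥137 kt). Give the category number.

4

ΔP = 1012 − 916 = 96 hPa.
V ≈ 6.68 × 96^0.628 = 6.68 × 17.57 ≈ 117 kt.
117 kt falls in the Category 4 band.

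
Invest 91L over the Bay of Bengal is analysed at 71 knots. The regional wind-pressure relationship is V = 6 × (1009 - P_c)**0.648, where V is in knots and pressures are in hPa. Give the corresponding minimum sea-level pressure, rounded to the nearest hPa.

964 hPa

ΔP = (V / 6)^(1/0.648) = (71/6)^1.543.
71/6 = 11.833; 11.833^1.543 ≈ 45.29 hPa.
P_c = 1009 − 45.29 = 963.71 ≈ 964 hPa.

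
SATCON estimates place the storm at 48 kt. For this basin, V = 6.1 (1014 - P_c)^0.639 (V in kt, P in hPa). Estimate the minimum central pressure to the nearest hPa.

989 hPa

ΔP = (V / 6.1)^(1/0.639) = (48/6.1)^1.565.
48/6.1 = 7.869; 7.869^1.565 ≈ 25.24 hPa.
P_c = 1014 − 25.24 = 988.76 ≈ 989 hPa.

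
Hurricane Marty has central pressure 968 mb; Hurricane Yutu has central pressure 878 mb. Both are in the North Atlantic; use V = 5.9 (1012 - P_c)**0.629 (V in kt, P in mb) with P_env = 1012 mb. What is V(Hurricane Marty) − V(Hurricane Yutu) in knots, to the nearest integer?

Hurricane Marty: ΔP = 44; V ≈ 5.9 × 44^0.629 ≈ 63.77 kt.
Hurricane Yutu: ΔP = 134; V ≈ 5.9 × 134^0.629 ≈ 128.47 kt.
Difference ≈ 63.77 − 128.47 = -64.70 → -65 kt.

-65 kt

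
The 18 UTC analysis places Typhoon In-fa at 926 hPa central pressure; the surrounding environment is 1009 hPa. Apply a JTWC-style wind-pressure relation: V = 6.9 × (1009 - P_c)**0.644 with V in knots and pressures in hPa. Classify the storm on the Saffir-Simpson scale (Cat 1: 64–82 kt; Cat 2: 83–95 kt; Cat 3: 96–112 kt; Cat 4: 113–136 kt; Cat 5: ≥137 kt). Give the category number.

ΔP = 1009 − 926 = 83 hPa.
V ≈ 6.9 × 83^0.644 = 6.9 × 17.21 ≈ 119 kt.
119 kt falls in the Category 4 band.

4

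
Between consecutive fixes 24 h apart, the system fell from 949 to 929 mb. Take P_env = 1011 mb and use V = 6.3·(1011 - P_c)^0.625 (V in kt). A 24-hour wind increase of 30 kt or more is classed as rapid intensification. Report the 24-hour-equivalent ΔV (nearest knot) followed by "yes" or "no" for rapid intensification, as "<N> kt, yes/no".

V₁: ΔP = 62, V ≈ 6.3 × 62^0.625 ≈ 83.10 kt.
V₂: ΔP = 82, V ≈ 6.3 × 82^0.625 ≈ 98.96 kt.
ΔV over 24 h = 15.86 kt → 24 h equivalent = 15.86 × 24/24 ≈ 15.86 kt.
16 kt < 30 kt ⇒ not rapid intensification.

16 kt, no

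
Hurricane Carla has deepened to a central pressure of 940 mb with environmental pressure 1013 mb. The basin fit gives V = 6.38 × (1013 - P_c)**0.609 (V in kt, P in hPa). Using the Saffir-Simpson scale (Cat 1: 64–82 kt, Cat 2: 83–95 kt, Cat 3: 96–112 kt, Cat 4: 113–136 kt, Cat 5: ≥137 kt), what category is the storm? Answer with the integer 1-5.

ΔP = 1013 − 940 = 73 mb.
V ≈ 6.38 × 73^0.609 = 6.38 × 13.64 ≈ 87 kt.
87 kt falls in the Category 2 band.

2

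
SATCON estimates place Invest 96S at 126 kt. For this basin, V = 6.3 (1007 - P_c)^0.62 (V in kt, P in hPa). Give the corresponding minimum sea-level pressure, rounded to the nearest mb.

ΔP = (V / 6.3)^(1/0.62) = (126/6.3)^1.613.
126/6.3 = 20.000; 20.000^1.613 ≈ 125.44 mb.
P_c = 1007 − 125.44 = 881.56 ≈ 882 mb.

882 mb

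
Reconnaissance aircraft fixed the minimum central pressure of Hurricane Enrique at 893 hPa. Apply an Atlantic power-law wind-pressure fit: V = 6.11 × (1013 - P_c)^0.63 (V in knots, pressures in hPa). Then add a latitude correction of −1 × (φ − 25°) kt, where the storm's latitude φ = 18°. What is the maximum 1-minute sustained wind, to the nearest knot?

132 kt

ΔP = 1013 − 893 = 120 hPa.
120^0.63 ≈ 20.412.
V ≈ 6.11 × 20.412 ≈ 124.7 kt.
Latitude correction: −1 × (18 − 25) = 7 kt.
Corrected V ≈ 131.7 kt → 132 kt.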